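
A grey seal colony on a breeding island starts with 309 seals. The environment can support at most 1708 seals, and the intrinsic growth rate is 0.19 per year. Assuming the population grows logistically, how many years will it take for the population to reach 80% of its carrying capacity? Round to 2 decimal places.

15.24 years

A = (K − N₀)/N₀ = (1708 − 309)/309 = 4.5275.
Solve 1708/(1 + 4.5275·e^(−0.19t)) = 1366.4: 1 + 4.5275·e^(−0.19t) = 1.25, so e^(−0.19t) = 0.055218.
−0.19·t = ln(0.055218) = -2.8965, so t = 2.8965/0.19 = 15.245.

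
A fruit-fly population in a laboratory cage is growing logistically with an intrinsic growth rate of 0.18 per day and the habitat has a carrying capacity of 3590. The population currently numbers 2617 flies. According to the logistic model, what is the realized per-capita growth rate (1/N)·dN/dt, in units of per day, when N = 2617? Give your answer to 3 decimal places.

(1/N)·dN/dt = r(1 − N/K) = 0.18 × (1 − 2617/3590).
= 0.18 × 0.27103 = 0.048786.

0.049 per day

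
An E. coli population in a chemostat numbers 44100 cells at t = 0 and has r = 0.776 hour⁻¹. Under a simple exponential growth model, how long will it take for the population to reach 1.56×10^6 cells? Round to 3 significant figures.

Set N₀·e^(rt) = 1.56×10^6: e^(0.776·t) = 1.56×10^6/44100 = 35.374.
0.776·t = ln(35.374) = 3.566, so t = 3.566/0.776 = 4.5953.

4.60 hours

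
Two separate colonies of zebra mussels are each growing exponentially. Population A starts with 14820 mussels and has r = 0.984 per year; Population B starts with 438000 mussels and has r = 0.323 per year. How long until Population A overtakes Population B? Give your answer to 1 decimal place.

5.1 years

Set 14820·e^(0.984t) = 438000·e^(0.323t).
e^((0.984 − 0.323)t) = 438000/14820 → e^(0.661·t) = 29.555.
0.661·t = ln(29.555) = 3.3862, so t = 3.3862/0.661 = 5.1229.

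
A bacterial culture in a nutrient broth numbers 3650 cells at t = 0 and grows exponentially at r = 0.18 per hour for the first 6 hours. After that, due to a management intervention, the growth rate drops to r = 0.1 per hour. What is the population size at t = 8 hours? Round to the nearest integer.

Phase 1: N(6) = 3650·e^(0.18×6) = 3650·e^1.08 = 10748.1.
Phase 2 runs for 8 − 6 = 2 hours at r = 0.1.
N(8) = 10748.1·e^(0.1×2) = 10748.1·e^0.2 = 13127.7.

13128 cells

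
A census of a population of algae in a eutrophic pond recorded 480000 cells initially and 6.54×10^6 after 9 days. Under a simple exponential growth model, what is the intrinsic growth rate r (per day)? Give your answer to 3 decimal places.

0.290 per day

From N(t) = N₀·e^(rt): e^(r·9) = 6.54×10^6/480000 = 13.625.
r·9 = ln(13.625) = 2.6119, so r = 2.6119/9 = 0.29021.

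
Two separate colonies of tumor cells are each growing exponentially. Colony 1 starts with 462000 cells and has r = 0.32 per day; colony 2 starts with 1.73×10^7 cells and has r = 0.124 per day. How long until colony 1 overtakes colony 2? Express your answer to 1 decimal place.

Set 462000·e^(0.32t) = 1.73×10^7·e^(0.124t).
e^((0.32 − 0.124)t) = 1.73×10^7/462000 → e^(0.196·t) = 37.446.
0.196·t = ln(37.446) = 3.6229, so t = 3.6229/0.196 = 18.484.

18.5 days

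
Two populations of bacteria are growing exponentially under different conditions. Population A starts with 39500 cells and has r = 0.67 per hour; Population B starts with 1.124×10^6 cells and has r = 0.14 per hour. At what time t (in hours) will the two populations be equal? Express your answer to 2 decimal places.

Set 39500·e^(0.67t) = 1.124×10^6·e^(0.14t).
e^((0.67 − 0.14)t) = 1.124×10^6/39500 → e^(0.53·t) = 28.456.
0.53·t = ln(28.456) = 3.3483, so t = 3.3483/0.53 = 6.3176.

6.32 hours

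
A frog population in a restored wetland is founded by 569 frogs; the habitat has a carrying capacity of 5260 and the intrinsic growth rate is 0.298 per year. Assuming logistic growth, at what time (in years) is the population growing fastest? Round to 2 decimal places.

7.08 years

Logistic growth is fastest at N = K/2 = 2630.
A = (K − N₀)/N₀ = 8.2443. Set K/(1 + A·e^(−rt)) = K/2 → A·e^(−rt) = 1.
e^(−0.298t) = 1/8.2443 = 0.121296, so t = ln(8.2443)/0.298 = 2.1095/0.298 = 7.0789.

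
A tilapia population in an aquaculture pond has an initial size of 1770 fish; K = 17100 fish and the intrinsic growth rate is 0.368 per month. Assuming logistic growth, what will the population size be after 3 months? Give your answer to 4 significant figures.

A = (K − N₀)/N₀ = (17100 − 1770)/1770 = 8.661.
N(t) = K/(1 + A·e^(−rt)) = 17100/(1 + 8.661×e^(−0.368×3)).
e^(−1.104) = 0.33154; denominator = 1 + 8.661×0.33154 = 3.8715.
N = 17100/3.8715 = 4416.9.

4417 fish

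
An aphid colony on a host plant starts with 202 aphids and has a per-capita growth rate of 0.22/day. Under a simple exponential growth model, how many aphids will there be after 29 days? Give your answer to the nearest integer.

119165 aphids

N(t) = N₀·e^(rt) = 202 × e^(0.22×29) = 202 × e^6.38.
e^6.38 ≈ 589.93, so N ≈ 202 × 589.93 = 119165.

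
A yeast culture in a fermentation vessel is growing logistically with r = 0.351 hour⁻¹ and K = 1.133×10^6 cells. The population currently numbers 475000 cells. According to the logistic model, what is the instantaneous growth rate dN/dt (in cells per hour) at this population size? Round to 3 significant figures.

96800 cells per hour

dN/dt = rN(1 − N/K) = 0.351 × 475000 × (1 − 475000/1.133×10^6).
1 − 475000/1.133×10^6 = 0.58076; dN/dt = 0.351 × 475000 × 0.58076 = 96827.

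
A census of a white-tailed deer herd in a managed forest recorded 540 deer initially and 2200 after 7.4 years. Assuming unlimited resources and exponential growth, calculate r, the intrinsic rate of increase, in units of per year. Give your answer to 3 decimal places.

0.190 per year

From N(t) = N₀·e^(rt): e^(r·7.4) = 2200/540 = 4.0741.
r·7.4 = ln(4.0741) = 1.4046, so r = 1.4046/7.4 = 0.18982.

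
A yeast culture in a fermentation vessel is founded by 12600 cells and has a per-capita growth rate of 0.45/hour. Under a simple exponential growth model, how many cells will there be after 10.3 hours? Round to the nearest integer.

1298152 cells

N(t) = N₀·e^(rt) = 12600 × e^(0.45×10.3) = 12600 × e^4.635.
e^4.635 ≈ 103.03, so N ≈ 12600 × 103.03 = 1.298152×10^6.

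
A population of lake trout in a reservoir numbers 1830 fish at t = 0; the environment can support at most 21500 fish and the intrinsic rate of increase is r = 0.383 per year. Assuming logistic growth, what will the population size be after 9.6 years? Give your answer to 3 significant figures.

A = (K − N₀)/N₀ = (21500 − 1830)/1830 = 10.749.
N(t) = K/(1 + A·e^(−rt)) = 21500/(1 + 10.749×e^(−0.383×9.6)).
e^(−3.677) = 0.025304; denominator = 1 + 10.749×0.025304 = 1.272.
N = 21500/1.272 = 16902.8.

16900 fish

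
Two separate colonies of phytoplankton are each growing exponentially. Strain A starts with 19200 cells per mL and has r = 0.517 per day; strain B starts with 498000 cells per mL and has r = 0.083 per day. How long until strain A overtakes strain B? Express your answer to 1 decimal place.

7.5 days

Set 19200·e^(0.517t) = 498000·e^(0.083t).
e^((0.517 − 0.083)t) = 498000/19200 → e^(0.434·t) = 25.938.
0.434·t = ln(25.938) = 3.2557, so t = 3.2557/0.434 = 7.5016.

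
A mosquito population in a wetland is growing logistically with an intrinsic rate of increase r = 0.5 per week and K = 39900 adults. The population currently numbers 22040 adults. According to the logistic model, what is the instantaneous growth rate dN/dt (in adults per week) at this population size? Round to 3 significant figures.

dN/dt = rN(1 − N/K) = 0.5 × 22040 × (1 − 22040/39900).
1 − 22040/39900 = 0.44762; dN/dt = 0.5 × 22040 × 0.44762 = 4932.8.

4930 adults per week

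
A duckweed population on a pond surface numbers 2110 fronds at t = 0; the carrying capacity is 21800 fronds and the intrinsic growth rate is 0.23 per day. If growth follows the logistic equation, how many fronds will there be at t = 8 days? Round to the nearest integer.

8783 fronds

A = (K − N₀)/N₀ = (21800 − 2110)/2110 = 9.3318.
N(t) = K/(1 + A·e^(−rt)) = 21800/(1 + 9.3318×e^(−0.23×8)).
e^(−1.84) = 0.15882; denominator = 1 + 9.3318×0.15882 = 2.482.
N = 21800/2.482 = 8783.08.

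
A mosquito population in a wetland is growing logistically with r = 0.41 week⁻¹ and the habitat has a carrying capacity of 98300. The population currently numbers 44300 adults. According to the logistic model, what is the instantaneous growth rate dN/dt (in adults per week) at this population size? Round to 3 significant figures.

9980 adults per week

dN/dt = rN(1 − N/K) = 0.41 × 44300 × (1 − 44300/98300).
1 − 44300/98300 = 0.54934; dN/dt = 0.41 × 44300 × 0.54934 = 9977.6.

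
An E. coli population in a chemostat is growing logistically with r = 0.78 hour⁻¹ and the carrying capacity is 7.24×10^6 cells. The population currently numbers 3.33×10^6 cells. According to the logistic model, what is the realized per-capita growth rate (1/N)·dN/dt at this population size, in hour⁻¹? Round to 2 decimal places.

(1/N)·dN/dt = r(1 − N/K) = 0.78 × (1 − 3.33×10^6/7.24×10^6).
= 0.78 × 0.54006 = 0.42124.

0.42 per hour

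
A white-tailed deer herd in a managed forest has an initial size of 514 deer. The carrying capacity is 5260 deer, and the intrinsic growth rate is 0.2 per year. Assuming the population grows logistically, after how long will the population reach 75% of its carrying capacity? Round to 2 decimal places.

16.61 years

A = (K − N₀)/N₀ = (5260 − 514)/514 = 9.2335.
Solve 5260/(1 + 9.2335·e^(−0.2t)) = 3945: 1 + 9.2335·e^(−0.2t) = 1.3333, so e^(−0.2t) = 0.0361006.
−0.2·t = ln(0.0361006) = -3.3214, so t = 3.3214/0.2 = 16.607.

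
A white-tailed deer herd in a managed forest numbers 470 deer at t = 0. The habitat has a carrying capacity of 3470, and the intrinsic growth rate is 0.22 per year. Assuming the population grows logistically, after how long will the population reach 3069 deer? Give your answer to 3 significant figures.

A = (K − N₀)/N₀ = (3470 − 470)/470 = 6.383.
Solve 3470/(1 + 6.383·e^(−0.22t)) = 3069: 1 + 6.383·e^(−0.22t) = 1.1307, so e^(−0.22t) = 0.0204703.
−0.22·t = ln(0.0204703) = -3.8888, so t = 3.8888/0.22 = 17.676.

17.7 years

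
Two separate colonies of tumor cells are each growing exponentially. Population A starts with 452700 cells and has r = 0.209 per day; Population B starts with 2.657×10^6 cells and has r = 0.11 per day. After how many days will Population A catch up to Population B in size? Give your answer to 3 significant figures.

Set 452700·e^(0.209t) = 2.657×10^6·e^(0.11t).
e^((0.209 − 0.11)t) = 2.657×10^6/452700 → e^(0.099·t) = 5.8692.
0.099·t = ln(5.8692) = 1.7697, so t = 1.7697/0.099 = 17.876.

17.9 days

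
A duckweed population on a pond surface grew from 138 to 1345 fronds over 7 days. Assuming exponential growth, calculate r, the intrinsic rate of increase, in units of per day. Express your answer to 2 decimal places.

0.33 per day

From N(t) = N₀·e^(rt): e^(r·7) = 1345/138 = 9.7464.
r·7 = ln(9.7464) = 2.2769, so r = 2.2769/7 = 0.32527.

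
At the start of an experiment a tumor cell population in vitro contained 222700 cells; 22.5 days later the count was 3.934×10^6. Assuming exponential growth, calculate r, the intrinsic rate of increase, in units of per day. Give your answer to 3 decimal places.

From N(t) = N₀·e^(rt): e^(r·22.5) = 3.934×10^6/222700 = 17.665.
r·22.5 = ln(17.665) = 2.8716, so r = 2.8716/22.5 = 0.12763.

0.128 per day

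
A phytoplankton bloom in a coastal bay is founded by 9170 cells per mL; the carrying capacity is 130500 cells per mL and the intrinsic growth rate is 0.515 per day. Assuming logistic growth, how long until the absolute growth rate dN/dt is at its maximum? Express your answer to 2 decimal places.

Logistic growth is fastest at N = K/2 = 65250.
A = (K − N₀)/N₀ = 13.231. Set K/(1 + A·e^(−rt)) = K/2 → A·e^(−rt) = 1.
e^(−0.515t) = 1/13.231 = 0.075579, so t = ln(13.231)/0.515 = 2.5826/0.515 = 5.0147.

5.01 days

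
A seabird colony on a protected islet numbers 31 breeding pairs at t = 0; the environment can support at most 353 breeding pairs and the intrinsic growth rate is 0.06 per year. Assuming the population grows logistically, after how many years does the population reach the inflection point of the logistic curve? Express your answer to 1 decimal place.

39.0 years

Logistic growth is fastest at N = K/2 = 176.5.
A = (K − N₀)/N₀ = 10.387. Set K/(1 + A·e^(−rt)) = K/2 → A·e^(−rt) = 1.
e^(−0.06t) = 1/10.387 = 0.0962733, so t = ln(10.387)/0.06 = 2.3406/0.06 = 39.009.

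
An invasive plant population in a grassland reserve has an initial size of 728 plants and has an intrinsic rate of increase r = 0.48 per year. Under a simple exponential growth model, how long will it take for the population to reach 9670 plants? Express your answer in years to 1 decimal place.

Set N₀·e^(rt) = 9670: e^(0.48·t) = 9670/728 = 13.283.
0.48·t = ln(13.283) = 2.5865, so t = 2.5865/0.48 = 5.3885.

5.4 years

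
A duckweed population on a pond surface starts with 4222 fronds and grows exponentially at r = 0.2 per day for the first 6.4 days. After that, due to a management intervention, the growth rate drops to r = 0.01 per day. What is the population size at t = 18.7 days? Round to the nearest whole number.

17172 fronds

Phase 1: N(6.4) = 4222·e^(0.2×6.4) = 4222·e^1.28 = 15185.
Phase 2 runs for 18.7 − 6.4 = 12.3 days at r = 0.01.
N(18.7) = 15185·e^(0.01×12.3) = 15185·e^0.123 = 17172.5.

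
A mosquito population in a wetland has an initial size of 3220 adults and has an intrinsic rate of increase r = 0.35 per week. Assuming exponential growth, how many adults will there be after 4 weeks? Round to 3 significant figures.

N(t) = N₀·e^(rt) = 3220 × e^(0.35×4) = 3220 × e^1.4.
e^1.4 ≈ 4.0552, so N ≈ 3220 × 4.0552 = 13057.7.

13100 adults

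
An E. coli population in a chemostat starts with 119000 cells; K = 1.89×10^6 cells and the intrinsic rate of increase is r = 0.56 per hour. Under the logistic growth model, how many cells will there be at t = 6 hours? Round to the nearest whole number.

1245927 cells

A = (K − N₀)/N₀ = (1.89×10^6 − 119000)/119000 = 14.882.
N(t) = K/(1 + A·e^(−rt)) = 1.89×10^6/(1 + 14.882×e^(−0.56×6)).
e^(−3.36) = 0.034735; denominator = 1 + 14.882×0.034735 = 1.5169.
N = 1.89×10^6/1.5169 = 1.245927×10^6.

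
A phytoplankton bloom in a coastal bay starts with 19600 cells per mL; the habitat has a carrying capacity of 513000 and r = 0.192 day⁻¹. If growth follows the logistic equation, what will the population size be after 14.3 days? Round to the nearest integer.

A = (K − N₀)/N₀ = (513000 − 19600)/19600 = 25.173.
N(t) = K/(1 + A·e^(−rt)) = 513000/(1 + 25.173×e^(−0.192×14.3)).
e^(−2.746) = 0.06421; denominator = 1 + 25.173×0.06421 = 2.6164.
N = 513000/2.6164 = 196072.

196072 cells per mL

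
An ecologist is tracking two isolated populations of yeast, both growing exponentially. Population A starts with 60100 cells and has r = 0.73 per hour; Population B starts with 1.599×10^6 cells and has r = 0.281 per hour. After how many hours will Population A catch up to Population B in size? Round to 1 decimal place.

7.3 hours

Set 60100·e^(0.73t) = 1.599×10^6·e^(0.281t).
e^((0.73 − 0.281)t) = 1.599×10^6/60100 → e^(0.449·t) = 26.606.
0.449·t = ln(26.606) = 3.2811, so t = 3.2811/0.449 = 7.3076.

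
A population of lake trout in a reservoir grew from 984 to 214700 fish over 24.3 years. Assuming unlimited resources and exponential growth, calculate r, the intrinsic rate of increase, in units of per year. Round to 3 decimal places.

From N(t) = N₀·e^(rt): e^(r·24.3) = 214700/984 = 218.19.
r·24.3 = ln(218.19) = 5.3854, so r = 5.3854/24.3 = 0.22162.

0.222 per year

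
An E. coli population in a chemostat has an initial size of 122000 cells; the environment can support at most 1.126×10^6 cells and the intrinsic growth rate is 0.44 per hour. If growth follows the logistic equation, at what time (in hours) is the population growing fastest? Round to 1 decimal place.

4.8 hours

Logistic growth is fastest at N = K/2 = 563000.
A = (K − N₀)/N₀ = 8.2295. Set K/(1 + A·e^(−rt)) = K/2 → A·e^(−rt) = 1.
e^(−0.44t) = 1/8.2295 = 0.121514, so t = ln(8.2295)/0.44 = 2.1077/0.44 = 4.7903.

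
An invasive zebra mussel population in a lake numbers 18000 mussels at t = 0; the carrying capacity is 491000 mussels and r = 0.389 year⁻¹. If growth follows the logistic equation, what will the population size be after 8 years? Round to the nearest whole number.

226301 mussels

A = (K − N₀)/N₀ = (491000 − 18000)/18000 = 26.278.
N(t) = K/(1 + A·e^(−rt)) = 491000/(1 + 26.278×e^(−0.389×8)).
e^(−3.112) = 0.044512; denominator = 1 + 26.278×0.044512 = 2.1697.
N = 491000/2.1697 = 226301.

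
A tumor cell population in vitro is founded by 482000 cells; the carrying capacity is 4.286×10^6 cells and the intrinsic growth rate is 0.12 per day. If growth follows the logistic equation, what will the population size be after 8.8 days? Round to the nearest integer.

1144389 cells

A = (K − N₀)/N₀ = (4.286×10^6 − 482000)/482000 = 7.8921.
N(t) = K/(1 + A·e^(−rt)) = 4.286×10^6/(1 + 7.8921×e^(−0.12×8.8)).
e^(−1.056) = 0.34784; denominator = 1 + 7.8921×0.34784 = 3.7452.
N = 4.286×10^6/3.7452 = 1.144389×10^6.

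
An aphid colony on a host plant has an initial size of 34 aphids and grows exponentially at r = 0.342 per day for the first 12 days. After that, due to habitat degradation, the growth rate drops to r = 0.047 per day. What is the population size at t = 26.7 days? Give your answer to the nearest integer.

4110 aphids

Phase 1: N(12) = 34·e^(0.342×12) = 34·e^4.104 = 2059.79.
Phase 2 runs for 26.7 − 12 = 14.7 days at r = 0.047.
N(26.7) = 2059.79·e^(0.047×14.7) = 2059.79·e^0.6909 = 4110.34.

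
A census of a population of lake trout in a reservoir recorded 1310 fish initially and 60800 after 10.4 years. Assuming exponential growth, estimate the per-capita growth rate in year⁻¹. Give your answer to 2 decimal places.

From N(t) = N₀·e^(rt): e^(r·10.4) = 60800/1310 = 46.412.
r·10.4 = ln(46.412) = 3.8376, so r = 3.8376/10.4 = 0.369.

0.37 per year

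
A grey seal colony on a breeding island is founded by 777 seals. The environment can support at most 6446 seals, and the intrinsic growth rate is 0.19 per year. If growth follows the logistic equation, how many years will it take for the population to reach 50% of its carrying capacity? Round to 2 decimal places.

A = (K − N₀)/N₀ = (6446 − 777)/777 = 7.296.
Solve 6446/(1 + 7.296·e^(−0.19t)) = 3223: 1 + 7.296·e^(−0.19t) = 2, so e^(−0.19t) = 0.137061.
−0.19·t = ln(0.137061) = -1.9873, so t = 1.9873/0.19 = 10.46.

10.46 years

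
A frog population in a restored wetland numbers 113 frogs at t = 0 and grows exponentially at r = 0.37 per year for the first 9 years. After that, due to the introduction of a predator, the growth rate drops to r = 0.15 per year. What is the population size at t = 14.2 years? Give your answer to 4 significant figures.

6887 frogs

Phase 1: N(9) = 113·e^(0.37×9) = 113·e^3.33 = 3157.03.
Phase 2 runs for 14.2 − 9 = 5.2 years at r = 0.15.
N(14.2) = 3157.03·e^(0.15×5.2) = 3157.03·e^0.78 = 6886.98.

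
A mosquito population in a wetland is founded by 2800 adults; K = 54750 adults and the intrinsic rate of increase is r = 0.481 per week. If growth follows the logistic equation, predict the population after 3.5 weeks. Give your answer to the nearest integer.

A = (K − N₀)/N₀ = (54750 − 2800)/2800 = 18.554.
N(t) = K/(1 + A·e^(−rt)) = 54750/(1 + 18.554×e^(−0.481×3.5)).
e^(−1.683) = 0.18572; denominator = 1 + 18.554×0.18572 = 4.4458.
N = 54750/4.4458 = 12314.9.

12315 adults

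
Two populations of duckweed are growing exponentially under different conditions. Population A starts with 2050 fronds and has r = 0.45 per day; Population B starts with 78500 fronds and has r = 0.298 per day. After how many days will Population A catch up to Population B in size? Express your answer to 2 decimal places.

23.98 days

Set 2050·e^(0.45t) = 78500·e^(0.298t).
e^((0.45 − 0.298)t) = 78500/2050 → e^(0.152·t) = 38.293.
0.152·t = ln(38.293) = 3.6453, so t = 3.6453/0.152 = 23.982.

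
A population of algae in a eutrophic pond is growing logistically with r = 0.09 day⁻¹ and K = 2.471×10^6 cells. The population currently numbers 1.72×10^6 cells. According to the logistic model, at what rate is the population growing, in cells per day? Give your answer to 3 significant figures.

47000 cells per day

dN/dt = rN(1 − N/K) = 0.09 × 1.72×10^6 × (1 − 1.72×10^6/2.471×10^6).
1 − 1.72×10^6/2.471×10^6 = 0.30393; dN/dt = 0.09 × 1.72×10^6 × 0.30393 = 47048.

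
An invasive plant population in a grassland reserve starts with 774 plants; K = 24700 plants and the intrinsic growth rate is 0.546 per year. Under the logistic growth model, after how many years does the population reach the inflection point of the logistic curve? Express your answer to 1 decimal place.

Logistic growth is fastest at N = K/2 = 12350.
A = (K − N₀)/N₀ = 30.912. Set K/(1 + A·e^(−rt)) = K/2 → A·e^(−rt) = 1.
e^(−0.546t) = 1/30.912 = 0.0323497, so t = ln(30.912)/0.546 = 3.4311/0.546 = 6.2842.

6.3 years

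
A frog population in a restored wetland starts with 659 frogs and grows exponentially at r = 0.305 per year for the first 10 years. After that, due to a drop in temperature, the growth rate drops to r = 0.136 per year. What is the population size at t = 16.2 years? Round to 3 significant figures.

Phase 1: N(10) = 659·e^(0.305×10) = 659·e^3.05 = 13915.
Phase 2 runs for 16.2 − 10 = 6.2 years at r = 0.136.
N(16.2) = 13915·e^(0.136×6.2) = 13915·e^0.8432 = 32335.6.

32300 frogs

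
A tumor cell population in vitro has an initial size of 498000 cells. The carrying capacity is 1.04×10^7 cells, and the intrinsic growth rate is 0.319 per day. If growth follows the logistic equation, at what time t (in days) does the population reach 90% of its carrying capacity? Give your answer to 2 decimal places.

16.26 days

A = (K − N₀)/N₀ = (1.04×10^7 − 498000)/498000 = 19.884.
Solve 1.04×10^7/(1 + 19.884·e^(−0.319t)) = 9.36×10^6: 1 + 19.884·e^(−0.319t) = 1.1111, so e^(−0.319t) = 0.0055881.
−0.319·t = ln(0.0055881) = -5.1871, so t = 5.1871/0.319 = 16.261.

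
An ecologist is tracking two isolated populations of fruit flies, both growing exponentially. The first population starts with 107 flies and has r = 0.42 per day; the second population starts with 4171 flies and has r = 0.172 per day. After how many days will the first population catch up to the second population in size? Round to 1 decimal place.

Set 107·e^(0.42t) = 4171·e^(0.172t).
e^((0.42 − 0.172)t) = 4171/107 → e^(0.248·t) = 38.981.
0.248·t = ln(38.981) = 3.6631, so t = 3.6631/0.248 = 14.77.

14.8 days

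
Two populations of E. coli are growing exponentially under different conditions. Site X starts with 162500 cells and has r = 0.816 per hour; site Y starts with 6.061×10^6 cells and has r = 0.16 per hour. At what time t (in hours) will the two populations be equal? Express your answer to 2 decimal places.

Set 162500·e^(0.816t) = 6.061×10^6·e^(0.16t).
e^((0.816 − 0.16)t) = 6.061×10^6/162500 → e^(0.656·t) = 37.298.
0.656·t = ln(37.298) = 3.619, so t = 3.619/0.656 = 5.5167.

5.52 hours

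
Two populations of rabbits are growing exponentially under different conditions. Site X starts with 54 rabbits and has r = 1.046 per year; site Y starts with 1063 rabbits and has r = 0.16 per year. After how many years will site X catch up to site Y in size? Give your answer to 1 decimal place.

Set 54·e^(1.046t) = 1063·e^(0.16t).
e^((1.046 − 0.16)t) = 1063/54 → e^(0.886·t) = 19.685.
0.886·t = ln(19.685) = 2.9799, so t = 2.9799/0.886 = 3.3633.

3.4 years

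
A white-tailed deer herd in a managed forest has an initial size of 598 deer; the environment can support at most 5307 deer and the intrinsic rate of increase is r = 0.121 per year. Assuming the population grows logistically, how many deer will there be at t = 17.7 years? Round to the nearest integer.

2757 deer

A = (K − N₀)/N₀ = (5307 − 598)/598 = 7.8746.
N(t) = K/(1 + A·e^(−rt)) = 5307/(1 + 7.8746×e^(−0.121×17.7)).
e^(−2.142) = 0.11745; denominator = 1 + 7.8746×0.11745 = 1.9249.
N = 5307/1.9249 = 2757.01.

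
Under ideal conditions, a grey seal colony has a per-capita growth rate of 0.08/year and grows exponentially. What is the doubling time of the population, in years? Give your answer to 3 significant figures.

8.66 years

Doubling time t_d = ln(2)/r = 0.6931/0.08 = 8.6643.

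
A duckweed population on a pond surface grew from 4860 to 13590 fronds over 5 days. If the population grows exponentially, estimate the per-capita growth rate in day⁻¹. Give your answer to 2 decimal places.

0.21 per day

From N(t) = N₀·e^(rt): e^(r·5) = 13590/4860 = 2.7963.
r·5 = ln(2.7963) = 1.0283, so r = 1.0283/5 = 0.20566.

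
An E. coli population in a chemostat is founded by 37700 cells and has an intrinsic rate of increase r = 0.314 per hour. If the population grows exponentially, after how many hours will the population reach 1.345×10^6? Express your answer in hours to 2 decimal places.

Set N₀·e^(rt) = 1.345×10^6: e^(0.314·t) = 1.345×10^6/37700 = 35.676.
0.314·t = ln(35.676) = 3.5745, so t = 3.5745/0.314 = 11.384.

11.38 hours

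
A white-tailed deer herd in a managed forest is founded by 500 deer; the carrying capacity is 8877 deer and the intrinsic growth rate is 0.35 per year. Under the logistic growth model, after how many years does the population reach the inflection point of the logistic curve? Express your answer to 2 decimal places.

Logistic growth is fastest at N = K/2 = 4438.5.
A = (K − N₀)/N₀ = 16.754. Set K/(1 + A·e^(−rt)) = K/2 → A·e^(−rt) = 1.
e^(−0.35t) = 1/16.754 = 0.0596872, so t = ln(16.754)/0.35 = 2.8186/0.35 = 8.0532.

8.05 years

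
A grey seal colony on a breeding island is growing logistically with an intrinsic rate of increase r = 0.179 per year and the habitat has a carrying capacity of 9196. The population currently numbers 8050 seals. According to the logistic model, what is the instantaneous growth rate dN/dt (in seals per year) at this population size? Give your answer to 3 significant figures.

dN/dt = rN(1 − N/K) = 0.179 × 8050 × (1 − 8050/9196).
1 − 8050/9196 = 0.12462; dN/dt = 0.179 × 8050 × 0.12462 = 179.57.

180 seals per year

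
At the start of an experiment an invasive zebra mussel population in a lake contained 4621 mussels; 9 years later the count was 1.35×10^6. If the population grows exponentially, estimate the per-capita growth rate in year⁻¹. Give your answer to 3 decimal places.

From N(t) = N₀·e^(rt): e^(r·9) = 1.35×10^6/4621 = 292.14.
r·9 = ln(292.14) = 5.6772, so r = 5.6772/9 = 0.63081.

0.631 per year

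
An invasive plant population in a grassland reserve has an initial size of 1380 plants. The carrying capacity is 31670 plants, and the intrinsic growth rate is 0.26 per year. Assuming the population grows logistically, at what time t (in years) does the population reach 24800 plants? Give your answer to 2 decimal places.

A = (K − N₀)/N₀ = (31670 − 1380)/1380 = 21.949.
Solve 31670/(1 + 21.949·e^(−0.26t)) = 24800: 1 + 21.949·e^(−0.26t) = 1.277, so e^(−0.26t) = 0.0126207.
−0.26·t = ln(0.0126207) = -4.3724, so t = 4.3724/0.26 = 16.817.

16.82 years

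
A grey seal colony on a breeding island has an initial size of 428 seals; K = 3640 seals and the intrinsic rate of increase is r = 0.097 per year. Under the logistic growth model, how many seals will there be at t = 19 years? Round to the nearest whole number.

A = (K − N₀)/N₀ = (3640 − 428)/428 = 7.5047.
N(t) = K/(1 + A·e^(−rt)) = 3640/(1 + 7.5047×e^(−0.097×19)).
e^(−1.843) = 0.15834; denominator = 1 + 7.5047×0.15834 = 2.1883.
N = 3640/2.1883 = 1663.39.

1663 seals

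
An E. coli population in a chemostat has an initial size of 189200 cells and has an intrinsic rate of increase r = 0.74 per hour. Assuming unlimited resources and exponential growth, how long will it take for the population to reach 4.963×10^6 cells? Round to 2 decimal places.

4.41 hours

Set N₀·e^(rt) = 4.963×10^6: e^(0.74·t) = 4.963×10^6/189200 = 26.232.
0.74·t = ln(26.232) = 3.267, so t = 3.267/0.74 = 4.4148.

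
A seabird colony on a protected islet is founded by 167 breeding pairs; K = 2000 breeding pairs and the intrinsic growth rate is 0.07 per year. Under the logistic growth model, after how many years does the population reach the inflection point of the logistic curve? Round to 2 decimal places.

Logistic growth is fastest at N = K/2 = 1000.
A = (K − N₀)/N₀ = 10.976. Set K/(1 + A·e^(−rt)) = K/2 → A·e^(−rt) = 1.
e^(−0.07t) = 1/10.976 = 0.0911075, so t = ln(10.976)/0.07 = 2.3957/0.07 = 34.225.

34.22 years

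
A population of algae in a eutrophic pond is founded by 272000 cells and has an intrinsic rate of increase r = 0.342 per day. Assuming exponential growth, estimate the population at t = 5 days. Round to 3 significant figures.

N(t) = N₀·e^(rt) = 272000 × e^(0.342×5) = 272000 × e^1.71.
e^1.71 ≈ 5.529, so N ≈ 272000 × 5.529 = 1.503878×10^6.

1500000 cells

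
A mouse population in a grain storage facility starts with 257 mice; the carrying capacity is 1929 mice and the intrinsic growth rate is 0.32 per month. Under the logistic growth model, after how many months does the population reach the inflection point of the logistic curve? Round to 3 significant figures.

Logistic growth is fastest at N = K/2 = 964.5.
A = (K − N₀)/N₀ = 6.5058. Set K/(1 + A·e^(−rt)) = K/2 → A·e^(−rt) = 1.
e^(−0.32t) = 1/6.5058 = 0.153708, so t = ln(6.5058)/0.32 = 1.8727/0.32 = 5.8522.

5.85 months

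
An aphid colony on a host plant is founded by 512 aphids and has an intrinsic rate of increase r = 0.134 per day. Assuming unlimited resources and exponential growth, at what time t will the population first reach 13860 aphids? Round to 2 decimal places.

Set N₀·e^(rt) = 13860: e^(0.134·t) = 13860/512 = 27.07.
0.134·t = ln(27.07) = 3.2984, so t = 3.2984/0.134 = 24.615.

24.62 days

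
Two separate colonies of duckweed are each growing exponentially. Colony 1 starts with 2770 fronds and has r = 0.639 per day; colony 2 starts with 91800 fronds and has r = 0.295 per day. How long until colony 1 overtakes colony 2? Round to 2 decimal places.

10.18 days

Set 2770·e^(0.639t) = 91800·e^(0.295t).
e^((0.639 − 0.295)t) = 91800/2770 → e^(0.344·t) = 33.141.
0.344·t = ln(33.141) = 3.5008, so t = 3.5008/0.344 = 10.177.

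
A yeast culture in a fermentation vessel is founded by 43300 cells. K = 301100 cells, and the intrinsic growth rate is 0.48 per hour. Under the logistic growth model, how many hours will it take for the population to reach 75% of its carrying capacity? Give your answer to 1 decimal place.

6.0 hours

A = (K − N₀)/N₀ = (301100 − 43300)/43300 = 5.9538.
Solve 301100/(1 + 5.9538·e^(−0.48t)) = 225825: 1 + 5.9538·e^(−0.48t) = 1.3333, so e^(−0.48t) = 0.0559866.
−0.48·t = ln(0.0559866) = -2.8826, so t = 2.8826/0.48 = 6.0055.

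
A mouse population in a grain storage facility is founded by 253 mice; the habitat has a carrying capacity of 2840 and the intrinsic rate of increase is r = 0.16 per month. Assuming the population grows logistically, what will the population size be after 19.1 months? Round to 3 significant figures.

1920 mice

A = (K − N₀)/N₀ = (2840 − 253)/253 = 10.225.
N(t) = K/(1 + A·e^(−rt)) = 2840/(1 + 10.225×e^(−0.16×19.1)).
e^(−3.056) = 0.047076; denominator = 1 + 10.225×0.047076 = 1.4814.
N = 2840/1.4814 = 1917.15.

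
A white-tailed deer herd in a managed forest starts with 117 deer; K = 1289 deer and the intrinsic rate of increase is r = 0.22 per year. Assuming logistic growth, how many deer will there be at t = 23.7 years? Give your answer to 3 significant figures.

A = (K − N₀)/N₀ = (1289 − 117)/117 = 10.017.
N(t) = K/(1 + A·e^(−rt)) = 1289/(1 + 10.017×e^(−0.22×23.7)).
e^(−5.214) = 0.0054399; denominator = 1 + 10.017×0.0054399 = 1.0545.
N = 1289/1.0545 = 1222.39.

1220 deer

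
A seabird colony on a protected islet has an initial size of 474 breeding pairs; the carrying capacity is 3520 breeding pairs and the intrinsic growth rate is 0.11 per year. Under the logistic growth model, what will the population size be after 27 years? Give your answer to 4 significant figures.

2647 breeding pairs

A = (K − N₀)/N₀ = (3520 − 474)/474 = 6.4262.
N(t) = K/(1 + A·e^(−rt)) = 3520/(1 + 6.4262×e^(−0.11×27)).
e^(−2.97) = 0.051303; denominator = 1 + 6.4262×0.051303 = 1.3297.
N = 3520/1.3297 = 2647.25.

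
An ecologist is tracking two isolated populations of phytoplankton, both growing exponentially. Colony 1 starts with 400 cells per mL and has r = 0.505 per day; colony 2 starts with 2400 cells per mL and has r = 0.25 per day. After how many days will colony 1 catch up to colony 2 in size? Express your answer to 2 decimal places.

7.03 days

Set 400·e^(0.505t) = 2400·e^(0.25t).
e^((0.505 − 0.25)t) = 2400/400 → e^(0.255·t) = 6.
0.255·t = ln(6) = 1.7918, so t = 1.7918/0.255 = 7.0265.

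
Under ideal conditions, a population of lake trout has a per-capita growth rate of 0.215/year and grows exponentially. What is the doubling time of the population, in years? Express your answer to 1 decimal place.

3.2 years

Doubling time t_d = ln(2)/r = 0.6931/0.215 = 3.2239.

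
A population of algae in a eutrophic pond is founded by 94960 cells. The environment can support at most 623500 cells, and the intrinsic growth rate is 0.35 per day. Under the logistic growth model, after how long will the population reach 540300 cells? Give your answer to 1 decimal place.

A = (K − N₀)/N₀ = (623500 − 94960)/94960 = 5.5659.
Solve 623500/(1 + 5.5659·e^(−0.35t)) = 540300: 1 + 5.5659·e^(−0.35t) = 1.154, so e^(−0.35t) = 0.0276663.
−0.35·t = ln(0.0276663) = -3.5875, so t = 3.5875/0.35 = 10.25.

10.3 days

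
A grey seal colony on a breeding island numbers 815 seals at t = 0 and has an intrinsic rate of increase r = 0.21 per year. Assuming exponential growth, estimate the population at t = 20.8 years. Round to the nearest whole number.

64292 seals

N(t) = N₀·e^(rt) = 815 × e^(0.21×20.8) = 815 × e^4.368.
e^4.368 ≈ 78.886, so N ≈ 815 × 78.886 = 64291.8.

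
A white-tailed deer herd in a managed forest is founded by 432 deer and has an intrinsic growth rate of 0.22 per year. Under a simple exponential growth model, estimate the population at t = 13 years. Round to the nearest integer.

7543 deer

N(t) = N₀·e^(rt) = 432 × e^(0.22×13) = 432 × e^2.86.
e^2.86 ≈ 17.462, so N ≈ 432 × 17.462 = 7543.38.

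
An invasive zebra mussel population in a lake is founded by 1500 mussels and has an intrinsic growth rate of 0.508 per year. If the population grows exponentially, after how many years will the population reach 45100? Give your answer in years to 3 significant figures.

6.70 years

Set N₀·e^(rt) = 45100: e^(0.508·t) = 45100/1500 = 30.067.
0.508·t = ln(30.067) = 3.4034, so t = 3.4034/0.508 = 6.6996.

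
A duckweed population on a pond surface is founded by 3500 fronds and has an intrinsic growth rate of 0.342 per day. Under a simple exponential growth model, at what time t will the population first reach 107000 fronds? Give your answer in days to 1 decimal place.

Set N₀·e^(rt) = 107000: e^(0.342·t) = 107000/3500 = 30.571.
0.342·t = ln(30.571) = 3.4201, so t = 3.4201/0.342 = 10.

10.0 days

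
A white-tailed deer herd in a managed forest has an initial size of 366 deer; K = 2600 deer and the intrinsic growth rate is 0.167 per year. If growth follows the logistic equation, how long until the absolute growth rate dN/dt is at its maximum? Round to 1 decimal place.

10.8 years

Logistic growth is fastest at N = K/2 = 1300.
A = (K − N₀)/N₀ = 6.1038. Set K/(1 + A·e^(−rt)) = K/2 → A·e^(−rt) = 1.
e^(−0.167t) = 1/6.1038 = 0.163832, so t = ln(6.1038)/0.167 = 1.8089/0.167 = 10.832.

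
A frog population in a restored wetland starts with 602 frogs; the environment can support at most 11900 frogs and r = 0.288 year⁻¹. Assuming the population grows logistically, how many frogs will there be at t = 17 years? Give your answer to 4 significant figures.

A = (K − N₀)/N₀ = (11900 − 602)/602 = 18.767.
N(t) = K/(1 + A·e^(−rt)) = 11900/(1 + 18.767×e^(−0.288×17)).
e^(−4.896) = 0.0074764; denominator = 1 + 18.767×0.0074764 = 1.1403.
N = 11900/1.1403 = 10435.7.

10440 frogs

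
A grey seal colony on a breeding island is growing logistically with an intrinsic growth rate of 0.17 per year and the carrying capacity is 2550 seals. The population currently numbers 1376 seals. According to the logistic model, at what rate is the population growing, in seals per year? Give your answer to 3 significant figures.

108 seals per year

dN/dt = rN(1 − N/K) = 0.17 × 1376 × (1 − 1376/2550).
1 − 1376/2550 = 0.46039; dN/dt = 0.17 × 1376 × 0.46039 = 107.69.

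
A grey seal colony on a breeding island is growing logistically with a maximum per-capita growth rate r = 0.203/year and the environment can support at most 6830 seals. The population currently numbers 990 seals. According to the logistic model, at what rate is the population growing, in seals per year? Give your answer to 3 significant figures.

172 seals per year

dN/dt = rN(1 − N/K) = 0.203 × 990 × (1 − 990/6830).
1 − 990/6830 = 0.85505; dN/dt = 0.203 × 990 × 0.85505 = 171.84.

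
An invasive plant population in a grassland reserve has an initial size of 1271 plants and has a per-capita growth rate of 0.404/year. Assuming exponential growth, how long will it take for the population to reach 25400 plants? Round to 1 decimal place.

Set N₀·e^(rt) = 25400: e^(0.404·t) = 25400/1271 = 19.984.
0.404·t = ln(19.984) = 2.9949, so t = 2.9949/0.404 = 7.4132.

7.4 years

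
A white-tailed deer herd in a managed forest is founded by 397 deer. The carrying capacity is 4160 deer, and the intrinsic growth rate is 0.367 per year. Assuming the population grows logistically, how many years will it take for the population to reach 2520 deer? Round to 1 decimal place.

7.3 years

A = (K − N₀)/N₀ = (4160 − 397)/397 = 9.4786.
Solve 4160/(1 + 9.4786·e^(−0.367t)) = 2520: 1 + 9.4786·e^(−0.367t) = 1.6508, so e^(−0.367t) = 0.0686593.
−0.367·t = ln(0.0686593) = -2.6786, so t = 2.6786/0.367 = 7.2986.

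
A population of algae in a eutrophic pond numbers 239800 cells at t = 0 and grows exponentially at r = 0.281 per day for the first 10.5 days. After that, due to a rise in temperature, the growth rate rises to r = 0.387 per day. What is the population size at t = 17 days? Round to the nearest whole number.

56715637 cells

Phase 1: N(10.5) = 239800·e^(0.281×10.5) = 239800·e^2.951 = 4.583899×10^6.
Phase 2 runs for 17 − 10.5 = 6.5 days at r = 0.387.
N(17) = 4.583899×10^6·e^(0.387×6.5) = 4.583899×10^6·e^2.516 = 5.671564×10^7.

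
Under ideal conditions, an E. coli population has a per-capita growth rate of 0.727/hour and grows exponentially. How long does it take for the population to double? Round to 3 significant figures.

0.953 hours

Doubling time t_d = ln(2)/r = 0.6931/0.727 = 0.95343.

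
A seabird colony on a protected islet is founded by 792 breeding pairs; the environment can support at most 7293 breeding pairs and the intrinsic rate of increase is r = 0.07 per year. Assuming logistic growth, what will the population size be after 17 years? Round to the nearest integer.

A = (K − N₀)/N₀ = (7293 − 792)/792 = 8.2083.
N(t) = K/(1 + A·e^(−rt)) = 7293/(1 + 8.2083×e^(−0.07×17)).
e^(−1.19) = 0.30422; denominator = 1 + 8.2083×0.30422 = 3.4971.
N = 7293/3.4971 = 2085.41.

2085 breeding pairs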